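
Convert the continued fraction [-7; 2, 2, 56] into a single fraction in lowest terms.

Start with 56.
2 + 1/(56/1) = 2 + 1/56 = 113/56
2 + 1/(113/56) = 2 + 56/113 = 282/113
-7 + 1/(282/113) = -7 + 113/282 = -1861/282

-1861/282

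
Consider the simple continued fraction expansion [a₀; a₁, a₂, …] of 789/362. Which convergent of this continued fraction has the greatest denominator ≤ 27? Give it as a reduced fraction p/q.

List convergents until the denominator exceeds the bound:
a_0 = 2: 2/1  (≤ bound)
a_1 = 5: 11/5  (≤ bound)
a_2 = 1: 13/6  (≤ bound)
a_3 = 1: 24/11  (≤ bound)
a_4 = 3: 85/39  (> 27, stop)

24/11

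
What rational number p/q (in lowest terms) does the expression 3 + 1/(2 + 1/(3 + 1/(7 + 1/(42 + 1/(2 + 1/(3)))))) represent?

52143/15196

a_0 = 3: 3/1
a_1 = 2: 7/2
a_2 = 3: 24/7
a_3 = 7: 175/51
a_4 = 42: 7374/2149
a_5 = 2: 14923/4349
a_6 = 3: 52143/15196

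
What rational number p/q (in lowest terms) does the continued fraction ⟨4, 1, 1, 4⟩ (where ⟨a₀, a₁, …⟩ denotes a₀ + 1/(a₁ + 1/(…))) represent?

41/9

Work from the innermost term outward:
Start with 4.
1 + 1/(4/1) = 1 + 1/4 = 5/4
1 + 1/(5/4) = 1 + 4/5 = 9/5
4 + 1/(9/5) = 4 + 5/9 = 41/9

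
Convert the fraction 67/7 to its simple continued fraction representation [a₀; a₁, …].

⌊67/7⌋ = 9, remainder 4
⌊7/4⌋ = 1, remainder 3
⌊4/3⌋ = 1, remainder 1
⌊3/1⌋ = 3, remainder 0

[9; 1, 1, 3]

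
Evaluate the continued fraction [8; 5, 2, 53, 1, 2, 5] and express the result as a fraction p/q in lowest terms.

Start with 5.
2 + 1/(5/1) = 2 + 1/5 = 11/5
1 + 1/(11/5) = 1 + 5/11 = 16/11
53 + 1/(16/11) = 53 + 11/16 = 859/16
2 + 1/(859/16) = 2 + 16/859 = 1734/859
5 + 1/(1734/859) = 5 + 859/1734 = 9529/1734
8 + 1/(9529/1734) = 8 + 1734/9529 = 77966/9529

77966/9529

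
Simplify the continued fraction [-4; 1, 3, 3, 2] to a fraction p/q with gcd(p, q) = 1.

-97/30

a_0 = -4: -4/1
a_1 = 1: -3/1
a_2 = 3: -13/4
a_3 = 3: -42/13
a_4 = 2: -97/30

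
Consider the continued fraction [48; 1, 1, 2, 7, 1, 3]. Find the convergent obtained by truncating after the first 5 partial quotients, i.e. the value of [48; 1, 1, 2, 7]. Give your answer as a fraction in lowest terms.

Start with 7.
2 + 1/(7/1) = 2 + 1/7 = 15/7
1 + 1/(15/7) = 1 + 7/15 = 22/15
1 + 1/(22/15) = 1 + 15/22 = 37/22
48 + 1/(37/22) = 48 + 22/37 = 1798/37

1798/37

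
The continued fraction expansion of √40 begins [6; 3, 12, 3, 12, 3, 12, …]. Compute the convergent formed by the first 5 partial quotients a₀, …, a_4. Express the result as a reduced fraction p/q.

8886/1405

a_0 = 6: 6/1
a_1 = 3: 19/3
a_2 = 12: 234/37
a_3 = 3: 721/114
a_4 = 12: 8886/1405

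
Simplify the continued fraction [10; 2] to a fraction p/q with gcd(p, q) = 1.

a_0 = 10: 10/1
a_1 = 2: 21/2

21/2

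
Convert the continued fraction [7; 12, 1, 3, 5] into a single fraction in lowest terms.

1897/268

Build up convergents one term at a time:
a_0 = 7: 7/1
a_1 = 12: 85/12
a_2 = 1: 92/13
a_3 = 3: 361/51
a_4 = 5: 1897/268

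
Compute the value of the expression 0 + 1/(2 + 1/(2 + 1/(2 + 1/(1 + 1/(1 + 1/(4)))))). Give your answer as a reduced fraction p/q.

55/133

Build up convergents one term at a time:
a_0 = 0: 0/1
a_1 = 2: 1/2
a_2 = 2: 2/5
a_3 = 2: 5/12
a_4 = 1: 7/17
a_5 = 1: 12/29
a_6 = 4: 55/133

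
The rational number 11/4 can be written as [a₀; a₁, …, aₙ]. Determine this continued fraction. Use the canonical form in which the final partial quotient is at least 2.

⌊11/4⌋ = 2, remainder 3
⌊4/3⌋ = 1, remainder 1
⌊3/1⌋ = 3, remainder 0

[2; 1, 3]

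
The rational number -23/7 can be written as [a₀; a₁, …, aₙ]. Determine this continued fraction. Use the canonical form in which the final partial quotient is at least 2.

Apply division with remainder until the remainder is 0:
⌊-23/7⌋ = -4, remainder 5
⌊7/5⌋ = 1, remainder 2
⌊5/2⌋ = 2, remainder 1
⌊2/1⌋ = 2, remainder 0

[-4; 1, 2, 2]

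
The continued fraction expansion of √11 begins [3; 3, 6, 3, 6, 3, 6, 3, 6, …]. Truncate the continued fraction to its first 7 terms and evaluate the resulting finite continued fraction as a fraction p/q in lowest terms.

a_0 = 3: 3/1
a_1 = 3: 10/3
a_2 = 6: 63/19
a_3 = 3: 199/60
a_4 = 6: 1257/379
a_5 = 3: 3970/1197
a_6 = 6: 25077/7561

25077/7561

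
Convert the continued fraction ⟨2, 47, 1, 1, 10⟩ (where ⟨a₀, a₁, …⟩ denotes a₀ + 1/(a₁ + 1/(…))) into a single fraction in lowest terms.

2017/998

Use the convergent recurrence hₖ = aₖ·hₖ₋₁ + hₖ₋₂ (and likewise for the denominators kₖ):
a_0 = 2: 2/1
a_1 = 47: 95/47
a_2 = 1: 97/48
a_3 = 1: 192/95
a_4 = 10: 2017/998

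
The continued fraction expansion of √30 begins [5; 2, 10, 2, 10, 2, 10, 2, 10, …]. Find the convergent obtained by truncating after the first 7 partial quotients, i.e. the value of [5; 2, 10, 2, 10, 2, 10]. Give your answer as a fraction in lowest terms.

55435/10121

Collapse the nested fraction from the inside out:
Start with 10.
2 + 1/(10/1) = 2 + 1/10 = 21/10
10 + 1/(21/10) = 10 + 10/21 = 220/21
2 + 1/(220/21) = 2 + 21/220 = 461/220
10 + 1/(461/220) = 10 + 220/461 = 4830/461
2 + 1/(4830/461) = 2 + 461/4830 = 10121/4830
5 + 1/(10121/4830) = 5 + 4830/10121 = 55435/10121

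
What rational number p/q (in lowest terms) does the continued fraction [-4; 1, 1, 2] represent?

a_0 = -4: -4/1
a_1 = 1: -3/1
a_2 = 1: -7/2
a_3 = 2: -17/5

-17/5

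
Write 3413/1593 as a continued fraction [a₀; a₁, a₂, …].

Apply division with remainder until the remainder is 0:
3413 ÷ 1593 → quotient 2, remainder 227
1593 ÷ 227 → quotient 7, remainder 4
227 ÷ 4 → quotient 56, remainder 3
4 ÷ 3 → quotient 1, remainder 1
3 ÷ 1 → quotient 3, remainder 0

[2; 7, 56, 1, 3]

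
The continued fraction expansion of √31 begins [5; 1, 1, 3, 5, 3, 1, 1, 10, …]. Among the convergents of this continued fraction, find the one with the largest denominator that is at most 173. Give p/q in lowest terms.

863/155

a_0 = 5: 5/1  (≤ bound)
a_1 = 1: 6/1  (≤ bound)
a_2 = 1: 11/2  (≤ bound)
a_3 = 3: 39/7  (≤ bound)
a_4 = 5: 206/37  (≤ bound)
a_5 = 3: 657/118  (≤ bound)
a_6 = 1: 863/155  (≤ bound)
a_7 = 1: 1520/273  (> 173, stop)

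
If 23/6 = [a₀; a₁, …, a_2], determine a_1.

1

Apply division with remainder until the remainder is 0:
23 = 3·6 + 5, so a_0 = 3
6 = 1·5 + 1, so a_1 = 1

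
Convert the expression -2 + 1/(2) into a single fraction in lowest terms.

a_0 = -2: -2/1
a_1 = 2: -3/2

-3/2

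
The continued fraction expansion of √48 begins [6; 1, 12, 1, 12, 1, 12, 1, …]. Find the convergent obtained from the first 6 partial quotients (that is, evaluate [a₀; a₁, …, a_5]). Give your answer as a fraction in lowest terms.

1351/195

Start with 1.
12 + 1/(1/1) = 12 + 1/1 = 13/1
1 + 1/(13/1) = 1 + 1/13 = 14/13
12 + 1/(14/13) = 12 + 13/14 = 181/14
1 + 1/(181/14) = 1 + 14/181 = 195/181
6 + 1/(195/181) = 6 + 181/195 = 1351/195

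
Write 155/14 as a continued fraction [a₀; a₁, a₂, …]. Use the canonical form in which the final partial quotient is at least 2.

[11; 14]

⌊155/14⌋ = 11, remainder 1
⌊14/1⌋ = 14, remainder 0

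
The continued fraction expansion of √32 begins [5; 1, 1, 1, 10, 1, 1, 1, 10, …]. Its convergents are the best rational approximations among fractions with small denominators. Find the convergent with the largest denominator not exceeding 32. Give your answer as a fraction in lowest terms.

List convergents until the denominator exceeds the bound:
a_0 = 5: 5/1  (≤ bound)
a_1 = 1: 6/1  (≤ bound)
a_2 = 1: 11/2  (≤ bound)
a_3 = 1: 17/3  (≤ bound)
a_4 = 10: 181/32  (≤ bound)
a_5 = 1: 198/35  (> 32, stop)

181/32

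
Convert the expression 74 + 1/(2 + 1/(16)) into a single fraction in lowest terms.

Build up convergents one term at a time:
a_0 = 74: 74/1
a_1 = 2: 149/2
a_2 = 16: 2458/33

2458/33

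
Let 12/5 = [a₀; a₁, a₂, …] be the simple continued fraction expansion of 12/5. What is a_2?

Run the Euclidean algorithm, recording each quotient:
12 ÷ 5 → quotient 2, remainder 2
5 ÷ 2 → quotient 2, remainder 1
2 ÷ 1 → quotient 2, remainder 0

2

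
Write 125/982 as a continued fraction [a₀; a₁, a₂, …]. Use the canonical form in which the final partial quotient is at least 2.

Repeatedly divide and take the remainder:
125 ÷ 982 → quotient 0, remainder 125
982 ÷ 125 → quotient 7, remainder 107
125 ÷ 107 → quotient 1, remainder 18
107 ÷ 18 → quotient 5, remainder 17
18 ÷ 17 → quotient 1, remainder 1
17 ÷ 1 → quotient 17, remainder 0

[0; 7, 1, 5, 1, 17]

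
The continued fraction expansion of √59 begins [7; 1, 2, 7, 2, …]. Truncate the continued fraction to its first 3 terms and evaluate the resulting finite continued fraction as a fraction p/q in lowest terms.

23/3

Compute successive convergents:
a_0 = 7: 7/1
a_1 = 1: 8/1
a_2 = 2: 23/3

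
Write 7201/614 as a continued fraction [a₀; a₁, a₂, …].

[11; 1, 2, 1, 2, 10, 1, 4]

⌊7201/614⌋ = 11, remainder 447
⌊614/447⌋ = 1, remainder 167
⌊447/167⌋ = 2, remainder 113
⌊167/113⌋ = 1, remainder 54
⌊113/54⌋ = 2, remainder 5
⌊54/5⌋ = 10, remainder 4
⌊5/4⌋ = 1, remainder 1
⌊4/1⌋ = 4, remainder 0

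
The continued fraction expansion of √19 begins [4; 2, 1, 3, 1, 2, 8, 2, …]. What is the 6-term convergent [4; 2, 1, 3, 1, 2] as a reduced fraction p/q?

Start with 2.
1 + 1/(2/1) = 1 + 1/2 = 3/2
3 + 1/(3/2) = 3 + 2/3 = 11/3
1 + 1/(11/3) = 1 + 3/11 = 14/11
2 + 1/(14/11) = 2 + 11/14 = 39/14
4 + 1/(39/14) = 4 + 14/39 = 170/39

170/39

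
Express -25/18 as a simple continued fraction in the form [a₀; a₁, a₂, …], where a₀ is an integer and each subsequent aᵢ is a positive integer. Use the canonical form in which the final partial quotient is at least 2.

Run the Euclidean algorithm, recording each quotient:
-25 ÷ 18 → quotient -2, remainder 11
18 ÷ 11 → quotient 1, remainder 7
11 ÷ 7 → quotient 1, remainder 4
7 ÷ 4 → quotient 1, remainder 3
4 ÷ 3 → quotient 1, remainder 1
3 ÷ 1 → quotient 3, remainder 0

[-2; 1, 1, 1, 1, 3]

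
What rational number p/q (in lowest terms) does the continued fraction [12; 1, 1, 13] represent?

a_0 = 12: 12/1
a_1 = 1: 13/1
a_2 = 1: 25/2
a_3 = 13: 338/27

338/27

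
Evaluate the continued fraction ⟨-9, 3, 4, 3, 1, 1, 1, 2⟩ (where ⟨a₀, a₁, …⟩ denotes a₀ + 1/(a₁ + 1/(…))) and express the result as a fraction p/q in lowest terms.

Collapse the nested fraction from the inside out:
Start with 2.
1 + 1/(2/1) = 1 + 1/2 = 3/2
1 + 1/(3/2) = 1 + 2/3 = 5/3
1 + 1/(5/3) = 1 + 3/5 = 8/5
3 + 1/(8/5) = 3 + 5/8 = 29/8
4 + 1/(29/8) = 4 + 8/29 = 124/29
3 + 1/(124/29) = 3 + 29/124 = 401/124
-9 + 1/(401/124) = -9 + 124/401 = -3485/401

-3485/401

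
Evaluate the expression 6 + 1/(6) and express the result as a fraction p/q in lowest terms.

Start with 6.
6 + 1/(6/1) = 6 + 1/6 = 37/6

37/6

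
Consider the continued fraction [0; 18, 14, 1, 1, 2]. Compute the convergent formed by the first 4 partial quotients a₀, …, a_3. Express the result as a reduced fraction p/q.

Start with 1.
14 + 1/(1/1) = 14 + 1/1 = 15/1
18 + 1/(15/1) = 18 + 1/15 = 271/15
0 + 1/(271/15) = 0 + 15/271 = 15/271

15/271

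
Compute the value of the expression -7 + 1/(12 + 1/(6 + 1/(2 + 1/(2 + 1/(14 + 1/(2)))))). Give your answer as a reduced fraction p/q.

Start with 2.
14 + 1/(2/1) = 14 + 1/2 = 29/2
2 + 1/(29/2) = 2 + 2/29 = 60/29
2 + 1/(60/29) = 2 + 29/60 = 149/60
6 + 1/(149/60) = 6 + 60/149 = 954/149
12 + 1/(954/149) = 12 + 149/954 = 11597/954
-7 + 1/(11597/954) = -7 + 954/11597 = -80225/11597

-80225/11597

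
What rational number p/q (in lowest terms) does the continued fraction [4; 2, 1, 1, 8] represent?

Start with 8.
1 + 1/(8/1) = 1 + 1/8 = 9/8
1 + 1/(9/8) = 1 + 8/9 = 17/9
2 + 1/(17/9) = 2 + 9/17 = 43/17
4 + 1/(43/17) = 4 + 17/43 = 189/43

189/43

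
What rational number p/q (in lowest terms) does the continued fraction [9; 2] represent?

19/2

Start with 2.
9 + 1/(2/1) = 9 + 1/2 = 19/2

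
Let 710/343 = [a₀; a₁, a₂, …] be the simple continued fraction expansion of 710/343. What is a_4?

3

710 ÷ 343 → quotient 2, remainder 24
343 ÷ 24 → quotient 14, remainder 7
24 ÷ 7 → quotient 3, remainder 3
7 ÷ 3 → quotient 2, remainder 1
3 ÷ 1 → quotient 3, remainder 0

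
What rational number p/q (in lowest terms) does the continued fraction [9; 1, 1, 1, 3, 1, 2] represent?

376/39

Start with 2.
1 + 1/(2/1) = 1 + 1/2 = 3/2
3 + 1/(3/2) = 3 + 2/3 = 11/3
1 + 1/(11/3) = 1 + 3/11 = 14/11
1 + 1/(14/11) = 1 + 11/14 = 25/14
1 + 1/(25/14) = 1 + 14/25 = 39/25
9 + 1/(39/25) = 9 + 25/39 = 376/39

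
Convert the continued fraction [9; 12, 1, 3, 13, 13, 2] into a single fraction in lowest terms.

166625/18354

Build up convergents one term at a time:
a_0 = 9: 9/1
a_1 = 12: 109/12
a_2 = 1: 118/13
a_3 = 3: 463/51
a_4 = 13: 6137/676
a_5 = 13: 80244/8839
a_6 = 2: 166625/18354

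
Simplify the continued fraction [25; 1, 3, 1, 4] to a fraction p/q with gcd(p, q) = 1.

Start with 4.
1 + 1/(4/1) = 1 + 1/4 = 5/4
3 + 1/(5/4) = 3 + 4/5 = 19/5
1 + 1/(19/5) = 1 + 5/19 = 24/19
25 + 1/(24/19) = 25 + 19/24 = 619/24

619/24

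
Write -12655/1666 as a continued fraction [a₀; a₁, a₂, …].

[-8; 2, 2, 9, 1, 2, 3, 3]

-12655 ÷ 1666 → quotient -8, remainder 673
1666 ÷ 673 → quotient 2, remainder 320
673 ÷ 320 → quotient 2, remainder 33
320 ÷ 33 → quotient 9, remainder 23
33 ÷ 23 → quotient 1, remainder 10
23 ÷ 10 → quotient 2, remainder 3
10 ÷ 3 → quotient 3, remainder 1
3 ÷ 1 → quotient 3, remainder 0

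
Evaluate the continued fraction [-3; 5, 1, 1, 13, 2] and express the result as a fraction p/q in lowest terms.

a_0 = -3: -3/1
a_1 = 5: -14/5
a_2 = 1: -17/6
a_3 = 1: -31/11
a_4 = 13: -420/149
a_5 = 2: -871/309

-871/309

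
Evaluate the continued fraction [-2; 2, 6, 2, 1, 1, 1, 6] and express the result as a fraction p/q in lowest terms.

Compute successive convergents:
a_0 = -2: -2/1
a_1 = 2: -3/2
a_2 = 6: -20/13
a_3 = 2: -43/28
a_4 = 1: -63/41
a_5 = 1: -106/69
a_6 = 1: -169/110
a_7 = 6: -1120/729

-1120/729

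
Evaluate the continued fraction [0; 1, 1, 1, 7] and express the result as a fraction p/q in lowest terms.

15/23

Start with 7.
1 + 1/(7/1) = 1 + 1/7 = 8/7
1 + 1/(8/7) = 1 + 7/8 = 15/8
1 + 1/(15/8) = 1 + 8/15 = 23/15
0 + 1/(23/15) = 0 + 15/23 = 15/23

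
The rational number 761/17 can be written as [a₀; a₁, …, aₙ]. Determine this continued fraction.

⌊761/17⌋ = 44, remainder 13
⌊17/13⌋ = 1, remainder 4
⌊13/4⌋ = 3, remainder 1
⌊4/1⌋ = 4, remainder 0

[44; 1, 3, 4]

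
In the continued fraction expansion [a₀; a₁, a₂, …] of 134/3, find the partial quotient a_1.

⌊134/3⌋ = 44, remainder 2
⌊3/2⌋ = 1, remainder 1

1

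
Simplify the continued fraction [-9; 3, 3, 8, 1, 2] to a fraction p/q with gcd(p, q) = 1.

Collapse the nested fraction from the inside out:
Start with 2.
1 + 1/(2/1) = 1 + 1/2 = 3/2
8 + 1/(3/2) = 8 + 2/3 = 26/3
3 + 1/(26/3) = 3 + 3/26 = 81/26
3 + 1/(81/26) = 3 + 26/81 = 269/81
-9 + 1/(269/81) = -9 + 81/269 = -2340/269

-2340/269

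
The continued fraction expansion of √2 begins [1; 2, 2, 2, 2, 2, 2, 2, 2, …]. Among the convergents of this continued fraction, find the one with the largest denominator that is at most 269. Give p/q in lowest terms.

a_0 = 1: 1/1  (≤ bound)
a_1 = 2: 3/2  (≤ bound)
a_2 = 2: 7/5  (≤ bound)
a_3 = 2: 17/12  (≤ bound)
a_4 = 2: 41/29  (≤ bound)
a_5 = 2: 99/70  (≤ bound)
a_6 = 2: 239/169  (≤ bound)
a_7 = 2: 577/408  (> 269, stop)

239/169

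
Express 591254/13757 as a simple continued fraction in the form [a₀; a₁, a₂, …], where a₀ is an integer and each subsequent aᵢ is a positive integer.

591254 ÷ 13757 → quotient 42, remainder 13460
13757 ÷ 13460 → quotient 1, remainder 297
13460 ÷ 297 → quotient 45, remainder 95
297 ÷ 95 → quotient 3, remainder 12
95 ÷ 12 → quotient 7, remainder 11
12 ÷ 11 → quotient 1, remainder 1
11 ÷ 1 → quotient 11, remainder 0

[42; 1, 45, 3, 7, 1, 11]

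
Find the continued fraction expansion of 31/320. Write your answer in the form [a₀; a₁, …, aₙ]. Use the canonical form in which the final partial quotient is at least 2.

31 ÷ 320 → quotient 0, remainder 31
320 ÷ 31 → quotient 10, remainder 10
31 ÷ 10 → quotient 3, remainder 1
10 ÷ 1 → quotient 10, remainder 0

[0; 10, 3, 10]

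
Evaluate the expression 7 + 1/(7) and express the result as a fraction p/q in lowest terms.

50/7

Compute successive convergents:
a_0 = 7: 7/1
a_1 = 7: 50/7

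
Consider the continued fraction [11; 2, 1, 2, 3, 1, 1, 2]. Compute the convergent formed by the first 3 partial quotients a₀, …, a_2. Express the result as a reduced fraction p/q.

34/3

Start with 1.
2 + 1/(1/1) = 2 + 1/1 = 3/1
11 + 1/(3/1) = 11 + 1/3 = 34/3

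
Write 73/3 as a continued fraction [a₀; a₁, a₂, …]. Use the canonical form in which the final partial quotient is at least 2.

[24; 3]

73 = 24·3 + 1, so a_0 = 24
3 = 3·1 + 0, so a_1 = 3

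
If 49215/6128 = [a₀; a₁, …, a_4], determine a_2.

⌊49215/6128⌋ = 8, remainder 191
⌊6128/191⌋ = 32, remainder 16
⌊191/16⌋ = 11, remainder 15

11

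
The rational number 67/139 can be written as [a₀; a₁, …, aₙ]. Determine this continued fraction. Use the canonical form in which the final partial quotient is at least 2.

67 ÷ 139 → quotient 0, remainder 67
139 ÷ 67 → quotient 2, remainder 5
67 ÷ 5 → quotient 13, remainder 2
5 ÷ 2 → quotient 2, remainder 1
2 ÷ 1 → quotient 2, remainder 0

[0; 2, 13, 2, 2]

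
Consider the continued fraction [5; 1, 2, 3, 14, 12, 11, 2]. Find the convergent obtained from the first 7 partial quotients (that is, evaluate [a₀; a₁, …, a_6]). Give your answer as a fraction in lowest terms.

Collapse the nested fraction from the inside out:
Start with 11.
12 + 1/(11/1) = 12 + 1/11 = 133/11
14 + 1/(133/11) = 14 + 11/133 = 1873/133
3 + 1/(1873/133) = 3 + 133/1873 = 5752/1873
2 + 1/(5752/1873) = 2 + 1873/5752 = 13377/5752
1 + 1/(13377/5752) = 1 + 5752/13377 = 19129/13377
5 + 1/(19129/13377) = 5 + 13377/19129 = 109022/19129

109022/19129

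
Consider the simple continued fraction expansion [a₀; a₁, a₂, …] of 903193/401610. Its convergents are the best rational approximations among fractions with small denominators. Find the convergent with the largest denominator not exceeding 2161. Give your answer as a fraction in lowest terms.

List convergents until the denominator exceeds the bound:
a_0 = 2: 2/1  (≤ bound)
a_1 = 4: 9/4  (≤ bound)
a_2 = 58: 524/233  (≤ bound)
a_3 = 5: 2629/1169  (≤ bound)
a_4 = 4: 11040/4909  (> 2161, stop)

2629/1169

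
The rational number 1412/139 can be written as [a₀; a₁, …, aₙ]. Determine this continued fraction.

[10; 6, 3, 7]

⌊1412/139⌋ = 10, remainder 22
⌊139/22⌋ = 6, remainder 7
⌊22/7⌋ = 3, remainder 1
⌊7/1⌋ = 7, remainder 0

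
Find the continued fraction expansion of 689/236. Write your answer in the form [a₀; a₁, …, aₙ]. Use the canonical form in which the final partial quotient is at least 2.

⌊689/236⌋ = 2, remainder 217
⌊236/217⌋ = 1, remainder 19
⌊217/19⌋ = 11, remainder 8
⌊19/8⌋ = 2, remainder 3
⌊8/3⌋ = 2, remainder 2
⌊3/2⌋ = 1, remainder 1
⌊2/1⌋ = 2, remainder 0

[2; 1, 11, 2, 2, 1, 2]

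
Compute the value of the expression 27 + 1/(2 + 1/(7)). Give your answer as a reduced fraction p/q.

412/15

Start with 7.
2 + 1/(7/1) = 2 + 1/7 = 15/7
27 + 1/(15/7) = 27 + 7/15 = 412/15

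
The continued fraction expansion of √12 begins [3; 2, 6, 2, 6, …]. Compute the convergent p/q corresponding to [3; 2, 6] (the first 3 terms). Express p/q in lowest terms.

45/13

Use the convergent recurrence hₖ = aₖ·hₖ₋₁ + hₖ₋₂ (and likewise for the denominators kₖ):
a_0 = 3: 3/1
a_1 = 2: 7/2
a_2 = 6: 45/13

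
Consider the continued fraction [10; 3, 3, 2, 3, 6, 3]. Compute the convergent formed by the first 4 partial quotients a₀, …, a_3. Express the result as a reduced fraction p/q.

237/23

Work from the innermost term outward:
Start with 2.
3 + 1/(2/1) = 3 + 1/2 = 7/2
3 + 1/(7/2) = 3 + 2/7 = 23/7
10 + 1/(23/7) = 10 + 7/23 = 237/23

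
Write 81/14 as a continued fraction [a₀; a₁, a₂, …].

⌊81/14⌋ = 5, remainder 11
⌊14/11⌋ = 1, remainder 3
⌊11/3⌋ = 3, remainder 2
⌊3/2⌋ = 1, remainder 1
⌊2/1⌋ = 2, remainder 0

[5; 1, 3, 1, 2]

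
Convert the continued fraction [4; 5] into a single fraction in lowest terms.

Start with 5.
4 + 1/(5/1) = 4 + 1/5 = 21/5

21/5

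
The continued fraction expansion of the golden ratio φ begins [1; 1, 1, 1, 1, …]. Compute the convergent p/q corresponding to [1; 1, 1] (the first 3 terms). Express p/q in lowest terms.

3/2

a_0 = 1: 1/1
a_1 = 1: 2/1
a_2 = 1: 3/2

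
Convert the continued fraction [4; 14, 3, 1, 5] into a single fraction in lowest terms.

a_0 = 4: 4/1
a_1 = 14: 57/14
a_2 = 3: 175/43
a_3 = 1: 232/57
a_4 = 5: 1335/328

1335/328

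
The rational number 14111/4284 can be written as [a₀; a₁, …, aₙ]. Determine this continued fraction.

Apply division with remainder until the remainder is 0:
14111 = 3·4284 + 1259, so a_0 = 3
4284 = 3·1259 + 507, so a_1 = 3
1259 = 2·507 + 245, so a_2 = 2
507 = 2·245 + 17, so a_3 = 2
245 = 14·17 + 7, so a_4 = 14
17 = 2·7 + 3, so a_5 = 2
7 = 2·3 + 1, so a_6 = 2
3 = 3·1 + 0, so a_7 = 3

[3; 3, 2, 2, 14, 2, 2, 3]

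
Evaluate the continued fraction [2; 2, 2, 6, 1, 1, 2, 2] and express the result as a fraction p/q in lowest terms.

1008/419

Collapse the nested fraction from the inside out:
Start with 2.
2 + 1/(2/1) = 2 + 1/2 = 5/2
1 + 1/(5/2) = 1 + 2/5 = 7/5
1 + 1/(7/5) = 1 + 5/7 = 12/7
6 + 1/(12/7) = 6 + 7/12 = 79/12
2 + 1/(79/12) = 2 + 12/79 = 170/79
2 + 1/(170/79) = 2 + 79/170 = 419/170
2 + 1/(419/170) = 2 + 170/419 = 1008/419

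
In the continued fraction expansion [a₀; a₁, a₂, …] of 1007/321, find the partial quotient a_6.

Repeatedly divide and take the remainder:
1007 = 3·321 + 44, so a_0 = 3
321 = 7·44 + 13, so a_1 = 7
44 = 3·13 + 5, so a_2 = 3
13 = 2·5 + 3, so a_3 = 2
5 = 1·3 + 2, so a_4 = 1
3 = 1·2 + 1, so a_5 = 1
2 = 2·1 + 0, so a_6 = 2

2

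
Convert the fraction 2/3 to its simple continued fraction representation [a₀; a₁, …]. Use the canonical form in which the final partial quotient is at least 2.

[0; 1, 2]

Repeatedly divide and take the remainder:
2 = 0·3 + 2, so a_0 = 0
3 = 1·2 + 1, so a_1 = 1
2 = 2·1 + 0, so a_2 = 2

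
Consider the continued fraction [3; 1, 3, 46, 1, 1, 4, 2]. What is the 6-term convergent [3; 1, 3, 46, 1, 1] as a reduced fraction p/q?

a_0 = 3: 3/1
a_1 = 1: 4/1
a_2 = 3: 15/4
a_3 = 46: 694/185
a_4 = 1: 709/189
a_5 = 1: 1403/374

1403/374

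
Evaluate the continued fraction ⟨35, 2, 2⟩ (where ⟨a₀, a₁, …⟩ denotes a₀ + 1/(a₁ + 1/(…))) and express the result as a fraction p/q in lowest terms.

Start with 2.
2 + 1/(2/1) = 2 + 1/2 = 5/2
35 + 1/(5/2) = 35 + 2/5 = 177/5

177/5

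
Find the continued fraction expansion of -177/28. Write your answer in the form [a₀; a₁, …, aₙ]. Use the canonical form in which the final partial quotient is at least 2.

⌊-177/28⌋ = -7, remainder 19
⌊28/19⌋ = 1, remainder 9
⌊19/9⌋ = 2, remainder 1
⌊9/1⌋ = 9, remainder 0

[-7; 1, 2, 9]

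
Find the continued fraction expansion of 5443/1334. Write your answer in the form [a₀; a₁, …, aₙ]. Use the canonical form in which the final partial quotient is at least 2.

5443 = 4·1334 + 107, so a_0 = 4
1334 = 12·107 + 50, so a_1 = 12
107 = 2·50 + 7, so a_2 = 2
50 = 7·7 + 1, so a_3 = 7
7 = 7·1 + 0, so a_4 = 7

[4; 12, 2, 7, 7]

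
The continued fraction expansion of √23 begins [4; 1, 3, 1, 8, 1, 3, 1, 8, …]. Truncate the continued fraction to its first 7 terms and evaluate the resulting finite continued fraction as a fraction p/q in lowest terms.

916/191

Work from the innermost term outward:
Start with 3.
1 + 1/(3/1) = 1 + 1/3 = 4/3
8 + 1/(4/3) = 8 + 3/4 = 35/4
1 + 1/(35/4) = 1 + 4/35 = 39/35
3 + 1/(39/35) = 3 + 35/39 = 152/39
1 + 1/(152/39) = 1 + 39/152 = 191/152
4 + 1/(191/152) = 4 + 152/191 = 916/191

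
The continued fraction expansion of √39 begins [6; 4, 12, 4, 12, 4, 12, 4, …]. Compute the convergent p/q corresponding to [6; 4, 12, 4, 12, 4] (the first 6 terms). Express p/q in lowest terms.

Start with 4.
12 + 1/(4/1) = 12 + 1/4 = 49/4
4 + 1/(49/4) = 4 + 4/49 = 200/49
12 + 1/(200/49) = 12 + 49/200 = 2449/200
4 + 1/(2449/200) = 4 + 200/2449 = 9996/2449
6 + 1/(9996/2449) = 6 + 2449/9996 = 62425/9996

62425/9996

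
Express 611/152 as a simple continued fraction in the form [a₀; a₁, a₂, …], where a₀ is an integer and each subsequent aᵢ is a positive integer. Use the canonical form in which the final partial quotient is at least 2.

Repeatedly divide and take the remainder:
611 ÷ 152 → quotient 4, remainder 3
152 ÷ 3 → quotient 50, remainder 2
3 ÷ 2 → quotient 1, remainder 1
2 ÷ 1 → quotient 2, remainder 0

[4; 50, 1, 2]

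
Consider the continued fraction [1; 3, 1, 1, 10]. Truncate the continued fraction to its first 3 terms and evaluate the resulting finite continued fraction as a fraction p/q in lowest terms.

5/4

Start with 1.
3 + 1/(1/1) = 3 + 1/1 = 4/1
1 + 1/(4/1) = 1 + 1/4 = 5/4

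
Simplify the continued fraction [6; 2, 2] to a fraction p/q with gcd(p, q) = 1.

Start with 2.
2 + 1/(2/1) = 2 + 1/2 = 5/2
6 + 1/(5/2) = 6 + 2/5 = 32/5

32/5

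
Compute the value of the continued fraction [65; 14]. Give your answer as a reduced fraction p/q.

911/14

Use the convergent recurrence hₖ = aₖ·hₖ₋₁ + hₖ₋₂ (and likewise for the denominators kₖ):
a_0 = 65: 65/1
a_1 = 14: 911/14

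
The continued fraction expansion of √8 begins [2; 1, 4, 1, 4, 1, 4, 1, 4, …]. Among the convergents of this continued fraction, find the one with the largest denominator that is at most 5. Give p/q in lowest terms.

a_0 = 2: 2/1  (≤ bound)
a_1 = 1: 3/1  (≤ bound)
a_2 = 4: 14/5  (≤ bound)
a_3 = 1: 17/6  (> 5, stop)

14/5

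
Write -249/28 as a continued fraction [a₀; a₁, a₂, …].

[-9; 9, 3]

-249 = -9·28 + 3, so a_0 = -9
28 = 9·3 + 1, so a_1 = 9
3 = 3·1 + 0, so a_2 = 3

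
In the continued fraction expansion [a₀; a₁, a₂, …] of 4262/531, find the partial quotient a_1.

37

4262 = 8·531 + 14, so a_0 = 8
531 = 37·14 + 13, so a_1 = 37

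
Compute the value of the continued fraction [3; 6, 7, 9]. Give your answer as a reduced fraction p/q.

1243/393

Build up convergents one term at a time:
a_0 = 3: 3/1
a_1 = 6: 19/6
a_2 = 7: 136/43
a_3 = 9: 1243/393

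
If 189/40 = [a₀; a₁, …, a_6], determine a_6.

Apply division with remainder until the remainder is 0:
189 ÷ 40 → quotient 4, remainder 29
40 ÷ 29 → quotient 1, remainder 11
29 ÷ 11 → quotient 2, remainder 7
11 ÷ 7 → quotient 1, remainder 4
7 ÷ 4 → quotient 1, remainder 3
4 ÷ 3 → quotient 1, remainder 1
3 ÷ 1 → quotient 3, remainder 0

3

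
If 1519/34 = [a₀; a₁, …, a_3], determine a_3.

11

1519 = 44·34 + 23, so a_0 = 44
34 = 1·23 + 11, so a_1 = 1
23 = 2·11 + 1, so a_2 = 2
11 = 11·1 + 0, so a_3 = 11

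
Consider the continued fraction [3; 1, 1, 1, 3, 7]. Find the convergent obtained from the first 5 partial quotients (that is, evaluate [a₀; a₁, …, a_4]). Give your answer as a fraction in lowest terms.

a_0 = 3: 3/1
a_1 = 1: 4/1
a_2 = 1: 7/2
a_3 = 1: 11/3
a_4 = 3: 40/11

40/11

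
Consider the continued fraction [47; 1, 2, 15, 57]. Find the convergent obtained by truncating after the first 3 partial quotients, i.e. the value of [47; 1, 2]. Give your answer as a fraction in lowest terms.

143/3

Start with 2.
1 + 1/(2/1) = 1 + 1/2 = 3/2
47 + 1/(3/2) = 47 + 2/3 = 143/3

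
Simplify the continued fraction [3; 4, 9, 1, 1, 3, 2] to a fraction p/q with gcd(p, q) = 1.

Compute successive convergents:
a_0 = 3: 3/1
a_1 = 4: 13/4
a_2 = 9: 120/37
a_3 = 1: 133/41
a_4 = 1: 253/78
a_5 = 3: 892/275
a_6 = 2: 2037/628

2037/628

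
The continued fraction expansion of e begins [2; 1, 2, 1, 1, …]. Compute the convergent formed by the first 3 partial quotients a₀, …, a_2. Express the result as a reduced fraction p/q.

8/3

Start with 2.
1 + 1/(2/1) = 1 + 1/2 = 3/2
2 + 1/(3/2) = 2 + 2/3 = 8/3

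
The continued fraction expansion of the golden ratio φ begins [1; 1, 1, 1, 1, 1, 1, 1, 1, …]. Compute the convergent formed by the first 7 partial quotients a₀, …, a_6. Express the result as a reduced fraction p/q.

21/13

a_0 = 1: 1/1
a_1 = 1: 2/1
a_2 = 1: 3/2
a_3 = 1: 5/3
a_4 = 1: 8/5
a_5 = 1: 13/8
a_6 = 1: 21/13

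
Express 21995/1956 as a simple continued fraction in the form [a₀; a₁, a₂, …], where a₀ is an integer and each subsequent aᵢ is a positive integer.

Run the Euclidean algorithm, recording each quotient:
⌊21995/1956⌋ = 11, remainder 479
⌊1956/479⌋ = 4, remainder 40
⌊479/40⌋ = 11, remainder 39
⌊40/39⌋ = 1, remainder 1
⌊39/1⌋ = 39, remainder 0

[11; 4, 11, 1, 39]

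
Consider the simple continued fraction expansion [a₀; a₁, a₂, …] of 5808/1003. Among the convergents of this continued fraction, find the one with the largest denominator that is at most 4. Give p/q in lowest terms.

List convergents until the denominator exceeds the bound:
a_0 = 5: 5/1  (≤ bound)
a_1 = 1: 6/1  (≤ bound)
a_2 = 3: 23/4  (≤ bound)
a_3 = 1: 29/5  (> 4, stop)

23/4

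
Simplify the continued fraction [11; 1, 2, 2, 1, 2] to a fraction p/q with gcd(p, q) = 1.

Work from the innermost term outward:
Start with 2.
1 + 1/(2/1) = 1 + 1/2 = 3/2
2 + 1/(3/2) = 2 + 2/3 = 8/3
2 + 1/(8/3) = 2 + 3/8 = 19/8
1 + 1/(19/8) = 1 + 8/19 = 27/19
11 + 1/(27/19) = 11 + 19/27 = 316/27

316/27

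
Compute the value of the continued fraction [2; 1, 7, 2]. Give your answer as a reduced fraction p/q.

a_0 = 2: 2/1
a_1 = 1: 3/1
a_2 = 7: 23/8
a_3 = 2: 49/17

49/17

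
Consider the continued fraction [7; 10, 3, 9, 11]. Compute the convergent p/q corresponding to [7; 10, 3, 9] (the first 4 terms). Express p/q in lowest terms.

a_0 = 7: 7/1
a_1 = 10: 71/10
a_2 = 3: 220/31
a_3 = 9: 2051/289

2051/289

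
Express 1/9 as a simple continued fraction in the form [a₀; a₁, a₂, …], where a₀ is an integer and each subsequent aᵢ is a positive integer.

[0; 9]

Repeatedly divide and take the remainder:
1 ÷ 9 → quotient 0, remainder 1
9 ÷ 1 → quotient 9, remainder 0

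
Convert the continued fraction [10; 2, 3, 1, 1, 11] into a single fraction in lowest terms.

1931/185

a_0 = 10: 10/1
a_1 = 2: 21/2
a_2 = 3: 73/7
a_3 = 1: 94/9
a_4 = 1: 167/16
a_5 = 11: 1931/185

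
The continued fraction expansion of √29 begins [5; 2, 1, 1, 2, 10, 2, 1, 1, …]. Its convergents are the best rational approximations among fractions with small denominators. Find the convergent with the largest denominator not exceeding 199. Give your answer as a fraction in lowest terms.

727/135

List convergents until the denominator exceeds the bound:
a_0 = 5: 5/1  (≤ bound)
a_1 = 2: 11/2  (≤ bound)
a_2 = 1: 16/3  (≤ bound)
a_3 = 1: 27/5  (≤ bound)
a_4 = 2: 70/13  (≤ bound)
a_5 = 10: 727/135  (≤ bound)
a_6 = 2: 1524/283  (> 199, stop)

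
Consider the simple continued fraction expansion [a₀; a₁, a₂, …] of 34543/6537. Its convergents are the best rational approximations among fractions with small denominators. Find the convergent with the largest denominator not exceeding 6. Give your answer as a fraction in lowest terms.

a_0 = 5: 5/1  (≤ bound)
a_1 = 3: 16/3  (≤ bound)
a_2 = 1: 21/4  (≤ bound)
a_3 = 1: 37/7  (> 6, stop)

21/4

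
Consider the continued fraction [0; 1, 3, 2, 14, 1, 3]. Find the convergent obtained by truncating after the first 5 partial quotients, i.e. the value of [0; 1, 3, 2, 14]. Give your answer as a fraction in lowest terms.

Work from the innermost term outward:
Start with 14.
2 + 1/(14/1) = 2 + 1/14 = 29/14
3 + 1/(29/14) = 3 + 14/29 = 101/29
1 + 1/(101/29) = 1 + 29/101 = 130/101
0 + 1/(130/101) = 0 + 101/130 = 101/130

101/130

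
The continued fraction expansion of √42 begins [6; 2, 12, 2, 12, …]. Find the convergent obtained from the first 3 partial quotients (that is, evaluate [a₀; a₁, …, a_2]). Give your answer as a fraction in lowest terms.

162/25

a_0 = 6: 6/1
a_1 = 2: 13/2
a_2 = 12: 162/25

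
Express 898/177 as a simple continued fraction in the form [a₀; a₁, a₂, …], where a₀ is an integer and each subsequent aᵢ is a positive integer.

Run the Euclidean algorithm, recording each quotient:
898 ÷ 177 → quotient 5, remainder 13
177 ÷ 13 → quotient 13, remainder 8
13 ÷ 8 → quotient 1, remainder 5
8 ÷ 5 → quotient 1, remainder 3
5 ÷ 3 → quotient 1, remainder 2
3 ÷ 2 → quotient 1, remainder 1
2 ÷ 1 → quotient 2, remainder 0

[5; 13, 1, 1, 1, 1, 2]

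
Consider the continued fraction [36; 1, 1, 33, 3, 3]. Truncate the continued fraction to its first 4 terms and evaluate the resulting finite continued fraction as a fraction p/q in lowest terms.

2446/67

Build up convergents one term at a time:
a_0 = 36: 36/1
a_1 = 1: 37/1
a_2 = 1: 73/2
a_3 = 33: 2446/67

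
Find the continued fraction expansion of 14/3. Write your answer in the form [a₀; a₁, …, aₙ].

[4; 1, 2]

⌊14/3⌋ = 4, remainder 2
⌊3/2⌋ = 1, remainder 1
⌊2/1⌋ = 2, remainder 0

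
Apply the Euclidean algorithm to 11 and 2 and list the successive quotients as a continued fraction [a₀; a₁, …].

[5; 2]

11 = 5·2 + 1, so a_0 = 5
2 = 2·1 + 0, so a_1 = 2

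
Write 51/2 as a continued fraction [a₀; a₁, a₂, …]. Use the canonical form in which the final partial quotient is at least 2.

51 = 25·2 + 1, so a_0 = 25
2 = 2·1 + 0, so a_1 = 2

[25; 2]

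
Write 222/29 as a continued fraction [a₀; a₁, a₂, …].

[7; 1, 1, 1, 9]

222 = 7·29 + 19, so a_0 = 7
29 = 1·19 + 10, so a_1 = 1
19 = 1·10 + 9, so a_2 = 1
10 = 1·9 + 1, so a_3 = 1
9 = 9·1 + 0, so a_4 = 9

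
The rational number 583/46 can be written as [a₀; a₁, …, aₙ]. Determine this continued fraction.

583 ÷ 46 → quotient 12, remainder 31
46 ÷ 31 → quotient 1, remainder 15
31 ÷ 15 → quotient 2, remainder 1
15 ÷ 1 → quotient 15, remainder 0

[12; 1, 2, 15]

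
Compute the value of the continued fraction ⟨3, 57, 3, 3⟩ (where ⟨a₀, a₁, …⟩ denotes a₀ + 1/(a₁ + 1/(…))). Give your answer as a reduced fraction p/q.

a_0 = 3: 3/1
a_1 = 57: 172/57
a_2 = 3: 519/172
a_3 = 3: 1729/573

1729/573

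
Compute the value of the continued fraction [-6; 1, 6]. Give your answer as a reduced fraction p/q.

a_0 = -6: -6/1
a_1 = 1: -5/1
a_2 = 6: -36/7

-36/7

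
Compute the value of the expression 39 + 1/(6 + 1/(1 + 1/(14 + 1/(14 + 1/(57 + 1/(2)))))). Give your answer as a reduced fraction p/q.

6593962/168453

Build up convergents one term at a time:
a_0 = 39: 39/1
a_1 = 6: 235/6
a_2 = 1: 274/7
a_3 = 14: 4071/104
a_4 = 14: 57268/1463
a_5 = 57: 3268347/83495
a_6 = 2: 6593962/168453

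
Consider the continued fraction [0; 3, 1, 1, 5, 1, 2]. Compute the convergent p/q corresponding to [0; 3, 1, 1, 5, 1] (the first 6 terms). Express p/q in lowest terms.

13/46

Compute successive convergents:
a_0 = 0: 0/1
a_1 = 3: 1/3
a_2 = 1: 1/4
a_3 = 1: 2/7
a_4 = 5: 11/39
a_5 = 1: 13/46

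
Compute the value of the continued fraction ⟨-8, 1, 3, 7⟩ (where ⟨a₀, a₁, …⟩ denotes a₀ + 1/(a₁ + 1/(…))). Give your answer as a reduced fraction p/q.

-210/29

a_0 = -8: -8/1
a_1 = 1: -7/1
a_2 = 3: -29/4
a_3 = 7: -210/29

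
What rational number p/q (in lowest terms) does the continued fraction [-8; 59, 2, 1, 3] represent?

-5213/653

Build up convergents one term at a time:
a_0 = -8: -8/1
a_1 = 59: -471/59
a_2 = 2: -950/119
a_3 = 1: -1421/178
a_4 = 3: -5213/653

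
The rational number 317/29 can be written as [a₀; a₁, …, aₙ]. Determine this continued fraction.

Run the Euclidean algorithm, recording each quotient:
⌊317/29⌋ = 10, remainder 27
⌊29/27⌋ = 1, remainder 2
⌊27/2⌋ = 13, remainder 1
⌊2/1⌋ = 2, remainder 0

[10; 1, 13, 2]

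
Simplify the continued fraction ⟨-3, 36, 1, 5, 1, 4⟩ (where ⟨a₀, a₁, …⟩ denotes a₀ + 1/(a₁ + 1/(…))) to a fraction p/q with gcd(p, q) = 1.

-3725/1253

Work from the innermost term outward:
Start with 4.
1 + 1/(4/1) = 1 + 1/4 = 5/4
5 + 1/(5/4) = 5 + 4/5 = 29/5
1 + 1/(29/5) = 1 + 5/29 = 34/29
36 + 1/(34/29) = 36 + 29/34 = 1253/34
-3 + 1/(1253/34) = -3 + 34/1253 = -3725/1253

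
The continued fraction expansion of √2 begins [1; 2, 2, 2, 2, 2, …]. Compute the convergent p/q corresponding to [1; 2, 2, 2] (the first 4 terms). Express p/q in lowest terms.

a_0 = 1: 1/1
a_1 = 2: 3/2
a_2 = 2: 7/5
a_3 = 2: 17/12

17/12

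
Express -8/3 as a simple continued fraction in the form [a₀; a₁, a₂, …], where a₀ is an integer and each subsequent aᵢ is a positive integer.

-8 = -3·3 + 1, so a_0 = -3
3 = 3·1 + 0, so a_1 = 3

[-3; 3]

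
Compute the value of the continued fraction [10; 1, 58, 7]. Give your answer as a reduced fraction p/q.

Work from the innermost term outward:
Start with 7.
58 + 1/(7/1) = 58 + 1/7 = 407/7
1 + 1/(407/7) = 1 + 7/407 = 414/407
10 + 1/(414/407) = 10 + 407/414 = 4547/414

4547/414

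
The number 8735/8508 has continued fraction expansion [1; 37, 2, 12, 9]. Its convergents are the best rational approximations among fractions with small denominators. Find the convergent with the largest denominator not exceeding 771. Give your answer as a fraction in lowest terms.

77/75

a_0 = 1: 1/1  (≤ bound)
a_1 = 37: 38/37  (≤ bound)
a_2 = 2: 77/75  (≤ bound)
a_3 = 12: 962/937  (> 771, stop)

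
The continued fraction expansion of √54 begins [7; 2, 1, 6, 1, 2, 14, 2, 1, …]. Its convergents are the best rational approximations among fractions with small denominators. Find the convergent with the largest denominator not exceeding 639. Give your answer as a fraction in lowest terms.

a_0 = 7: 7/1  (≤ bound)
a_1 = 2: 15/2  (≤ bound)
a_2 = 1: 22/3  (≤ bound)
a_3 = 6: 147/20  (≤ bound)
a_4 = 1: 169/23  (≤ bound)
a_5 = 2: 485/66  (≤ bound)
a_6 = 14: 6959/947  (> 639, stop)

485/66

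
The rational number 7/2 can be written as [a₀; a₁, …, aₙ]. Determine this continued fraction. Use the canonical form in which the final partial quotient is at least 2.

7 ÷ 2 → quotient 3, remainder 1
2 ÷ 1 → quotient 2, remainder 0

[3; 2]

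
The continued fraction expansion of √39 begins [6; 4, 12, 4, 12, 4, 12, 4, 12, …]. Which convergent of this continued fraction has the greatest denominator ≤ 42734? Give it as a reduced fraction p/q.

List convergents until the denominator exceeds the bound:
a_0 = 6: 6/1  (≤ bound)
a_1 = 4: 25/4  (≤ bound)
a_2 = 12: 306/49  (≤ bound)
a_3 = 4: 1249/200  (≤ bound)
a_4 = 12: 15294/2449  (≤ bound)
a_5 = 4: 62425/9996  (≤ bound)
a_6 = 12: 764394/122401  (> 42734, stop)

62425/9996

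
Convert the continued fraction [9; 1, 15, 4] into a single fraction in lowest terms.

646/65

a_0 = 9: 9/1
a_1 = 1: 10/1
a_2 = 15: 159/16
a_3 = 4: 646/65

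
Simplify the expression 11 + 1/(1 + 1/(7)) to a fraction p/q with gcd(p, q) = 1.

a_0 = 11: 11/1
a_1 = 1: 12/1
a_2 = 7: 95/8

95/8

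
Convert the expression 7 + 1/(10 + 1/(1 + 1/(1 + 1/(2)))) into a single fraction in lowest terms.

Use the convergent recurrence hₖ = aₖ·hₖ₋₁ + hₖ₋₂ (and likewise for the denominators kₖ):
a_0 = 7: 7/1
a_1 = 10: 71/10
a_2 = 1: 78/11
a_3 = 1: 149/21
a_4 = 2: 376/53

376/53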